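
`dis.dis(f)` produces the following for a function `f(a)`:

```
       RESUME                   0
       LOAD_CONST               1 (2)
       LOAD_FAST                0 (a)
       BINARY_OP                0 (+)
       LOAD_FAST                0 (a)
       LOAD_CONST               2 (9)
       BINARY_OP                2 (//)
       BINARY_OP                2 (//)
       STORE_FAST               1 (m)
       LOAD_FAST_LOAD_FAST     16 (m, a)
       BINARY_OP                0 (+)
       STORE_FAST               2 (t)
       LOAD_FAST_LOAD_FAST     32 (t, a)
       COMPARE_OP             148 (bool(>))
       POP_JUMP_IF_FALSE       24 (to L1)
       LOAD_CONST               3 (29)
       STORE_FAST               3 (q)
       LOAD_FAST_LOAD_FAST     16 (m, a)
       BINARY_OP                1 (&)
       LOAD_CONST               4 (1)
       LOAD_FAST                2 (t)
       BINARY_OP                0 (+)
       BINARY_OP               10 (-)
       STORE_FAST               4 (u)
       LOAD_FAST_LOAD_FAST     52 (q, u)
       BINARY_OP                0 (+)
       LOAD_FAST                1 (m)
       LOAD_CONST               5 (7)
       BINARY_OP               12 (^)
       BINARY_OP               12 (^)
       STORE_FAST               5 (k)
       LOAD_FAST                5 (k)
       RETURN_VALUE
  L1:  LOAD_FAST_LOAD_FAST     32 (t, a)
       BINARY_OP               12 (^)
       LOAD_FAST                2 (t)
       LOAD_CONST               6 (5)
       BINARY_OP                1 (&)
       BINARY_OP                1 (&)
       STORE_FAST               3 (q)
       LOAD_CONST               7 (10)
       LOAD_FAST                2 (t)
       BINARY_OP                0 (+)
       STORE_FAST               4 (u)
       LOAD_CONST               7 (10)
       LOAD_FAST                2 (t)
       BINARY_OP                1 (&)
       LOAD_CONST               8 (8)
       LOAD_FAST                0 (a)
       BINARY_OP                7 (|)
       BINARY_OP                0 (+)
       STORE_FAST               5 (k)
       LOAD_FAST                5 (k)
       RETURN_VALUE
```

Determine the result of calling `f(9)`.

LOAD_CONST → push 2. Stack: [2]
LOAD_FAST a → push 9. Stack: [2, 9]
BINARY_OP + → 2 + 9 = 11. Stack: [11]
LOAD_FAST a → push 9. Stack: [11, 9]
LOAD_CONST → push 9. Stack: [11, 9, 9]
BINARY_OP // → 9 // 9 = 1. Stack: [11, 1]
BINARY_OP // → 11 // 1 = 11. Stack: [11]
STORE_FAST m → m=11. Stack: []
LOAD_FAST_LOAD_FAST m,a → push 11,9. Stack: [11, 9]
BINARY_OP + → 11 + 9 = 20. Stack: [20]
STORE_FAST t → t=20. Stack: []
LOAD_FAST_LOAD_FAST t,a → push 20,9. Stack: [20, 9]
COMPARE_OP bool(>) → 20 vs 9 = True. Stack: [True]
POP_JUMP_IF_FALSE → pop True; no jump. Stack: []
LOAD_CONST → push 29. Stack: [29]
STORE_FAST q → q=29. Stack: []
LOAD_FAST_LOAD_FAST m,a → push 11,9. Stack: [11, 9]
BINARY_OP & → 11 & 9 = 9. Stack: [9]
LOAD_CONST → push 1. Stack: [9, 1]
LOAD_FAST t → push 20. Stack: [9, 1, 20]
BINARY_OP + → 1 + 20 = 21. Stack: [9, 21]
BINARY_OP - → 9 - 21 = -12. Stack: [-12]
STORE_FAST u → u=-12. Stack: []
LOAD_FAST_LOAD_FAST q,u → push 29,-12. Stack: [29, -12]
BINARY_OP + → 29 + -12 = 17. Stack: [17]
LOAD_FAST m → push 11. Stack: [17, 11]
LOAD_CONST → push 7. Stack: [17, 11, 7]
BINARY_OP ^ → 11 ^ 7 = 12. Stack: [17, 12]
BINARY_OP ^ → 17 ^ 12 = 29. Stack: [29]
STORE_FAST k → k=29. Stack: []
LOAD_FAST k → push 29. Stack: [29]
RETURN_VALUE → return 29.

29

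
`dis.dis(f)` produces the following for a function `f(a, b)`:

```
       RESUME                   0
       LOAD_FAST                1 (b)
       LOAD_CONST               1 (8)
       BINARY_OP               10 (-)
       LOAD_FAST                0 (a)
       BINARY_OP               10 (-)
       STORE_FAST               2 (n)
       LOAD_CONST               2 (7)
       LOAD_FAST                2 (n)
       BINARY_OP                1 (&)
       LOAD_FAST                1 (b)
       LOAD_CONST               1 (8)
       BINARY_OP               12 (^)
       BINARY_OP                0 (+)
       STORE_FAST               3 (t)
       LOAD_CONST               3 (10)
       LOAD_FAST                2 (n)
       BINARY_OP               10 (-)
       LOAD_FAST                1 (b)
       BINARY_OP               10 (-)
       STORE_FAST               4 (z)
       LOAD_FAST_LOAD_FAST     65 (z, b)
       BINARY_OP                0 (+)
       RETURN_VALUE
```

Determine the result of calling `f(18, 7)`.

29

LOAD_FAST b → push 7. Stack: [7]
LOAD_CONST → push 8. Stack: [7, 8]
BINARY_OP - → 7 - 8 = -1. Stack: [-1]
LOAD_FAST a → push 18. Stack: [-1, 18]
BINARY_OP - → -1 - 18 = -19. Stack: [-19]
STORE_FAST n → n=-19. Stack: []
LOAD_CONST → push 7. Stack: [7]
LOAD_FAST n → push -19. Stack: [7, -19]
BINARY_OP & → 7 & -19 = 5. Stack: [5]
LOAD_FAST b → push 7. Stack: [5, 7]
LOAD_CONST → push 8. Stack: [5, 7, 8]
BINARY_OP ^ → 7 ^ 8 = 15. Stack: [5, 15]
BINARY_OP + → 5 + 15 = 20. Stack: [20]
STORE_FAST t → t=20. Stack: []
LOAD_CONST → push 10. Stack: [10]
LOAD_FAST n → push -19. Stack: [10, -19]
BINARY_OP - → 10 - -19 = 29. Stack: [29]
LOAD_FAST b → push 7. Stack: [29, 7]
BINARY_OP - → 29 - 7 = 22. Stack: [22]
STORE_FAST z → z=22. Stack: []
LOAD_FAST_LOAD_FAST z,b → push 22,7. Stack: [22, 7]
BINARY_OP + → 22 + 7 = 29. Stack: [29]
RETURN_VALUE → return 29.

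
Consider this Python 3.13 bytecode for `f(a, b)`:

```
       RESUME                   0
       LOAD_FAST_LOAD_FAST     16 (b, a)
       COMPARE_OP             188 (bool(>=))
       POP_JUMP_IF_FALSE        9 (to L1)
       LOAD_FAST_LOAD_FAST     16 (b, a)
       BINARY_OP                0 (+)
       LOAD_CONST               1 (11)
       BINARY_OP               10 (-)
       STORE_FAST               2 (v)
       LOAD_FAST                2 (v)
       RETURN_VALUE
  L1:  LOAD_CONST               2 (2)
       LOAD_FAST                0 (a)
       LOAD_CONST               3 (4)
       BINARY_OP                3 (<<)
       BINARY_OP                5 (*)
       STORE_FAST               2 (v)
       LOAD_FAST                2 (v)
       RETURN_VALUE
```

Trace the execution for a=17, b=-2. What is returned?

544

LOAD_FAST_LOAD_FAST b,a → push -2,17. Stack: [-2, 17]
COMPARE_OP bool(>=) → -2 vs 17 = False. Stack: [False]
POP_JUMP_IF_FALSE → pop False; jump. Stack: []
LOAD_CONST → push 2. Stack: [2]
LOAD_FAST a → push 17. Stack: [2, 17]
LOAD_CONST → push 4. Stack: [2, 17, 4]
BINARY_OP << → 17 << 4 = 272. Stack: [2, 272]
BINARY_OP * → 2 * 272 = 544. Stack: [544]
STORE_FAST v → v=544. Stack: []
LOAD_FAST v → push 544. Stack: [544]
RETURN_VALUE → return 544.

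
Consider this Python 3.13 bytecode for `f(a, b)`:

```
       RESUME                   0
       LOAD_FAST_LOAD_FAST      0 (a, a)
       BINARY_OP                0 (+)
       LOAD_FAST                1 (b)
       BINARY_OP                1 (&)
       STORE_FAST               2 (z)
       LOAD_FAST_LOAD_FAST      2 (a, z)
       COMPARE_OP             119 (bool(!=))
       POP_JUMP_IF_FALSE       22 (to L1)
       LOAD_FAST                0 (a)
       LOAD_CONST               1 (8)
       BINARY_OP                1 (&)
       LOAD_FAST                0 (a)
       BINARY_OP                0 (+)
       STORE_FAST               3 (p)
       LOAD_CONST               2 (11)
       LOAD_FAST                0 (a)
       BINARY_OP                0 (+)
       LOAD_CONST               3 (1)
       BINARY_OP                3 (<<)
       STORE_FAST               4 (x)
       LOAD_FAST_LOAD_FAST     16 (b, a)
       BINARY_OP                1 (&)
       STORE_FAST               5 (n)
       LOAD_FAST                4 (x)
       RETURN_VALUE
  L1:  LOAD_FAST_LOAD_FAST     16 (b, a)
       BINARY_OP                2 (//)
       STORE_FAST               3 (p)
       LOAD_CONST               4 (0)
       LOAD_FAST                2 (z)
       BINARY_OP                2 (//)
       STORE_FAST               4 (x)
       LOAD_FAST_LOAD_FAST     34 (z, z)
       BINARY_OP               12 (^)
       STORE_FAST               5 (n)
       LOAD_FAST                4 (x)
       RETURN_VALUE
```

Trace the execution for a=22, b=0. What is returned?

LOAD_FAST_LOAD_FAST a,a → push 22,22. Stack: [22, 22]
BINARY_OP + → 22 + 22 = 44. Stack: [44]
LOAD_FAST b → push 0. Stack: [44, 0]
BINARY_OP & → 44 & 0 = 0. Stack: [0]
STORE_FAST z → z=0. Stack: []
LOAD_FAST_LOAD_FAST a,z → push 22,0. Stack: [22, 0]
COMPARE_OP bool(!=) → 22 vs 0 = True. Stack: [True]
POP_JUMP_IF_FALSE → pop True; no jump. Stack: []
LOAD_FAST a → push 22. Stack: [22]
LOAD_CONST → push 8. Stack: [22, 8]
BINARY_OP & → 22 & 8 = 0. Stack: [0]
LOAD_FAST a → push 22. Stack: [0, 22]
BINARY_OP + → 0 + 22 = 22. Stack: [22]
STORE_FAST p → p=22. Stack: []
LOAD_CONST → push 11. Stack: [11]
LOAD_FAST a → push 22. Stack: [11, 22]
BINARY_OP + → 11 + 22 = 33. Stack: [33]
LOAD_CONST → push 1. Stack: [33, 1]
BINARY_OP << → 33 << 1 = 66. Stack: [66]
STORE_FAST x → x=66. Stack: []
LOAD_FAST_LOAD_FAST b,a → push 0,22. Stack: [0, 22]
BINARY_OP & → 0 & 22 = 0. Stack: [0]
STORE_FAST n → n=0. Stack: []
LOAD_FAST x → push 66. Stack: [66]
RETURN_VALUE → return 66.

66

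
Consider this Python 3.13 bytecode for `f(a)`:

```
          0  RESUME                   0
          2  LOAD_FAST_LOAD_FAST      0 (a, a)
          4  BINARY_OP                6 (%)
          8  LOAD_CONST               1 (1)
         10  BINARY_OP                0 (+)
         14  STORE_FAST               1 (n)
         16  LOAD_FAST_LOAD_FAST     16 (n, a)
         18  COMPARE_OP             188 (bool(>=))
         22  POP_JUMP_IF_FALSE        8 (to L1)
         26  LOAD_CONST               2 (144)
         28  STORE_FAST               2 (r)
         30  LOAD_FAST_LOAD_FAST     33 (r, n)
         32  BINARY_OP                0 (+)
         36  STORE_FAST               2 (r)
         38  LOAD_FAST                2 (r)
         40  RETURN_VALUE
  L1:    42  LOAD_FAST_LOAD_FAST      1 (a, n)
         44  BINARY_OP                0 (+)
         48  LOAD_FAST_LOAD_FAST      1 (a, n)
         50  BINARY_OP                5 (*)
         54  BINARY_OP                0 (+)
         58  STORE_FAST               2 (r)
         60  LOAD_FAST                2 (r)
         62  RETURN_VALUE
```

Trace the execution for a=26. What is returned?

53

LOAD_FAST_LOAD_FAST a,a → push 26,26. Stack: [26, 26]
BINARY_OP % → 26 % 26 = 0. Stack: [0]
LOAD_CONST → push 1. Stack: [0, 1]
BINARY_OP + → 0 + 1 = 1. Stack: [1]
STORE_FAST n → n=1. Stack: []
LOAD_FAST_LOAD_FAST n,a → push 1,26. Stack: [1, 26]
COMPARE_OP bool(>=) → 1 vs 26 = False. Stack: [False]
POP_JUMP_IF_FALSE → pop False; jump. Stack: []
LOAD_FAST_LOAD_FAST a,n → push 26,1. Stack: [26, 1]
BINARY_OP + → 26 + 1 = 27. Stack: [27]
LOAD_FAST_LOAD_FAST a,n → push 26,1. Stack: [27, 26, 1]
BINARY_OP * → 26 * 1 = 26. Stack: [27, 26]
BINARY_OP + → 27 + 26 = 53. Stack: [53]
STORE_FAST r → r=53. Stack: []
LOAD_FAST r → push 53. Stack: [53]
RETURN_VALUE → return 53.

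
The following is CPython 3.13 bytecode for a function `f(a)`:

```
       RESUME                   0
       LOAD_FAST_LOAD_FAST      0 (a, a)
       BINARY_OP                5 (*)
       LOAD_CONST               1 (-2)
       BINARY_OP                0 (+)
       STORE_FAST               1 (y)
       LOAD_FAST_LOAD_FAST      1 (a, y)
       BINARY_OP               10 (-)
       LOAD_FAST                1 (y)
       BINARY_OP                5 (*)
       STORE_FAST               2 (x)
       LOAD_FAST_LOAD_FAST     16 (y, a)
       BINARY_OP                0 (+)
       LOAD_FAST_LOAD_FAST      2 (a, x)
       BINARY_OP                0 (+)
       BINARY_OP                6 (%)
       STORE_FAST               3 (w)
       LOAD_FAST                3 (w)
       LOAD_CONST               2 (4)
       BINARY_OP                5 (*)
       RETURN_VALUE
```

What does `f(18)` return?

LOAD_FAST_LOAD_FAST a,a → push 18,18. Stack: [18, 18]
BINARY_OP * → 18 * 18 = 324. Stack: [324]
LOAD_CONST → push -2. Stack: [324, -2]
BINARY_OP + → 324 + -2 = 322. Stack: [322]
STORE_FAST y → y=322. Stack: []
LOAD_FAST_LOAD_FAST a,y → push 18,322. Stack: [18, 322]
BINARY_OP - → 18 - 322 = -304. Stack: [-304]
LOAD_FAST y → push 322. Stack: [-304, 322]
BINARY_OP * → -304 * 322 = -97888. Stack: [-97888]
STORE_FAST x → x=-97888. Stack: []
LOAD_FAST_LOAD_FAST y,a → push 322,18. Stack: [322, 18]
BINARY_OP + → 322 + 18 = 340. Stack: [340]
LOAD_FAST_LOAD_FAST a,x → push 18,-97888. Stack: [340, 18, -97888]
BINARY_OP + → 18 + -97888 = -97870. Stack: [340, -97870]
BINARY_OP % → 340 % -97870 = -97530. Stack: [-97530]
STORE_FAST w → w=-97530. Stack: []
LOAD_FAST w → push -97530. Stack: [-97530]
LOAD_CONST → push 4. Stack: [-97530, 4]
BINARY_OP * → -97530 * 4 = -390120. Stack: [-390120]
RETURN_VALUE → return -390120.

-390120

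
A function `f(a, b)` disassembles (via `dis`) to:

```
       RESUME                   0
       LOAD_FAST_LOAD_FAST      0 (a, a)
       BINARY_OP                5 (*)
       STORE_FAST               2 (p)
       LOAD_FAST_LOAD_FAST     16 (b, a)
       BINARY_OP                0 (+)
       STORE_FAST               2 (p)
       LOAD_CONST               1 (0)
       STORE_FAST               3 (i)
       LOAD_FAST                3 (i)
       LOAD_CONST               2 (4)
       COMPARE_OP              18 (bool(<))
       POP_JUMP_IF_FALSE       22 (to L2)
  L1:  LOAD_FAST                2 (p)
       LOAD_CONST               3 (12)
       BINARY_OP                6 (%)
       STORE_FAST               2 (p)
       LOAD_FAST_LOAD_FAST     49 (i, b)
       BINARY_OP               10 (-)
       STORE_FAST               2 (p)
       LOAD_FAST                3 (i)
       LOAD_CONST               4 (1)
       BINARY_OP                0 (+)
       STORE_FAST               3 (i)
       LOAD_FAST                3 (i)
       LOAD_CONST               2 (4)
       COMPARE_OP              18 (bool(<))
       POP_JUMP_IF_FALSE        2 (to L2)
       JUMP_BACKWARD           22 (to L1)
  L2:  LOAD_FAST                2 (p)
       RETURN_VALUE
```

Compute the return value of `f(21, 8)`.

LOAD_FAST_LOAD_FAST a,a → push 21,21
BINARY_OP * → 21 * 21 = 441
STORE_FAST p → p=441
LOAD_FAST_LOAD_FAST b,a → push 8,21
BINARY_OP + → 8 + 21 = 29
STORE_FAST p → p=29
LOAD_CONST → push 0
STORE_FAST i → i=0
LOAD_FAST i → push 0
LOAD_CONST → push 4
COMPARE_OP bool(<) → 0 vs 4 = True
POP_JUMP_IF_FALSE → pop True; no jump
LOAD_FAST p → push 29
LOAD_CONST → push 12
BINARY_OP % → 29 % 12 = 5
STORE_FAST p → p=5
LOAD_FAST_LOAD_FAST i,b → push 0,8
BINARY_OP - → 0 - 8 = -8
STORE_FAST p → p=-8
LOAD_FAST i → push 0
LOAD_CONST → push 1
BINARY_OP + → 0 + 1 = 1
STORE_FAST i → i=1
LOAD_FAST i → push 1
LOAD_CONST → push 4
COMPARE_OP bool(<) → 1 vs 4 = True
POP_JUMP_IF_FALSE → pop True; no jump
LOAD_FAST p → push -8
LOAD_CONST → push 12
BINARY_OP % → -8 % 12 = 4
STORE_FAST p → p=4
LOAD_FAST_LOAD_FAST i,b → push 1,8
BINARY_OP - → 1 - 8 = -7
STORE_FAST p → p=-7
LOAD_FAST i → push 1
LOAD_CONST → push 1
BINARY_OP + → 1 + 1 = 2
STORE_FAST i → i=2
LOAD_FAST i → push 2
LOAD_CONST → push 4
COMPARE_OP bool(<) → 2 vs 4 = True
POP_JUMP_IF_FALSE → pop True; no jump
LOAD_FAST p → push -7
LOAD_CONST → push 12
BINARY_OP % → -7 % 12 = 5
STORE_FAST p → p=5
LOAD_FAST_LOAD_FAST i,b → push 2,8
BINARY_OP - → 2 - 8 = -6
STORE_FAST p → p=-6
LOAD_FAST i → push 2
LOAD_CONST → push 1
BINARY_OP + → 2 + 1 = 3
STORE_FAST i → i=3
LOAD_FAST i → push 3
LOAD_CONST → push 4
COMPARE_OP bool(<) → 3 vs 4 = True
POP_JUMP_IF_FALSE → pop True; no jump
LOAD_FAST p → push -6
LOAD_CONST → push 12
BINARY_OP % → -6 % 12 = 6
STORE_FAST p → p=6
LOAD_FAST_LOAD_FAST i,b → push 3,8
BINARY_OP - → 3 - 8 = -5
STORE_FAST p → p=-5
LOAD_FAST i → push 3
LOAD_CONST → push 1
BINARY_OP + → 3 + 1 = 4
STORE_FAST i → i=4
LOAD_FAST i → push 4
LOAD_CONST → push 4
COMPARE_OP bool(<) → 4 vs 4 = False
POP_JUMP_IF_FALSE → pop False; jump
LOAD_FAST p → push -5
RETURN_VALUE → return -5.

-5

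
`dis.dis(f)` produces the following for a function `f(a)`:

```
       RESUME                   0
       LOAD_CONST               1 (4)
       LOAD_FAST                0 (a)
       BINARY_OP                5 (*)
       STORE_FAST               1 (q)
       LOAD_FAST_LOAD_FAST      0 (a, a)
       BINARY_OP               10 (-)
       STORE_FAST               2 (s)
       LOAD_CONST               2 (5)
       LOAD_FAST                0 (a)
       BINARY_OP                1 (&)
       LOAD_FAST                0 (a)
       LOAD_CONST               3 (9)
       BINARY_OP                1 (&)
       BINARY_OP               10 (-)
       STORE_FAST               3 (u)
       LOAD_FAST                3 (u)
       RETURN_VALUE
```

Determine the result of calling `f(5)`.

4

LOAD_CONST → push 4. Stack: [4]
LOAD_FAST a → push 5. Stack: [4, 5]
BINARY_OP * → 4 * 5 = 20. Stack: [20]
STORE_FAST q → q=20. Stack: []
LOAD_FAST_LOAD_FAST a,a → push 5,5. Stack: [5, 5]
BINARY_OP - → 5 - 5 = 0. Stack: [0]
STORE_FAST s → s=0. Stack: []
LOAD_CONST → push 5. Stack: [5]
LOAD_FAST a → push 5. Stack: [5, 5]
BINARY_OP & → 5 & 5 = 5. Stack: [5]
LOAD_FAST a → push 5. Stack: [5, 5]
LOAD_CONST → push 9. Stack: [5, 5, 9]
BINARY_OP & → 5 & 9 = 1. Stack: [5, 1]
BINARY_OP - → 5 - 1 = 4. Stack: [4]
STORE_FAST u → u=4. Stack: []
LOAD_FAST u → push 4. Stack: [4]
RETURN_VALUE → return 4.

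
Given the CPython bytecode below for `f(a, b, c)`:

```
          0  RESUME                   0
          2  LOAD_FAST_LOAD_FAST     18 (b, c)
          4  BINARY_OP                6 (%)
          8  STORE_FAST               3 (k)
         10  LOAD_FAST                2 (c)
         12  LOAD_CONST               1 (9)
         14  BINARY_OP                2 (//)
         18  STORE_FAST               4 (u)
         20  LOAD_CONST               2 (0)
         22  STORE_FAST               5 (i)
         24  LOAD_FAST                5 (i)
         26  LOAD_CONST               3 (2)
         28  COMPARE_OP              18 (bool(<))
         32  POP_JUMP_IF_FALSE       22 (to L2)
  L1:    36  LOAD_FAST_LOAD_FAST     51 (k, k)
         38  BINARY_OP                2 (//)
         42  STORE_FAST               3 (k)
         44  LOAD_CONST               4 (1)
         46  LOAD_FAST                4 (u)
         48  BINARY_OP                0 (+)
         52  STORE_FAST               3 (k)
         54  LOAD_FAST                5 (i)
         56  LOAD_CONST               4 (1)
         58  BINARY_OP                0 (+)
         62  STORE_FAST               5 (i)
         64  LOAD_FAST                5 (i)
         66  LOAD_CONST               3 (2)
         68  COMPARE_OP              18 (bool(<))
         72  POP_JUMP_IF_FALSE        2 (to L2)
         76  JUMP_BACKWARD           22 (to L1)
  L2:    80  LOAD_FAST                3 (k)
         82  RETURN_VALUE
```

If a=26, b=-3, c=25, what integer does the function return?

3

LOAD_FAST_LOAD_FAST b,c → push -3,25. Stack: [-3, 25]
BINARY_OP % → -3 % 25 = 22. Stack: [22]
STORE_FAST k → k=22. Stack: []
LOAD_FAST c → push 25. Stack: [25]
LOAD_CONST → push 9. Stack: [25, 9]
BINARY_OP // → 25 // 9 = 2. Stack: [2]
STORE_FAST u → u=2. Stack: []
LOAD_CONST → push 0. Stack: [0]
STORE_FAST i → i=0. Stack: []
LOAD_FAST i → push 0. Stack: [0]
LOAD_CONST → push 2. Stack: [0, 2]
COMPARE_OP bool(<) → 0 vs 2 = True. Stack: [True]
POP_JUMP_IF_FALSE → pop True; no jump. Stack: []
LOAD_FAST_LOAD_FAST k,k → push 22,22. Stack: [22, 22]
BINARY_OP // → 22 // 22 = 1. Stack: [1]
STORE_FAST k → k=1. Stack: []
LOAD_CONST → push 1. Stack: [1]
LOAD_FAST u → push 2. Stack: [1, 2]
BINARY_OP + → 1 + 2 = 3. Stack: [3]
STORE_FAST k → k=3. Stack: []
LOAD_FAST i → push 0. Stack: [0]
LOAD_CONST → push 1. Stack: [0, 1]
BINARY_OP + → 0 + 1 = 1. Stack: [1]
STORE_FAST i → i=1. Stack: []
LOAD_FAST i → push 1. Stack: [1]
LOAD_CONST → push 2. Stack: [1, 2]
COMPARE_OP bool(<) → 1 vs 2 = True. Stack: [True]
POP_JUMP_IF_FALSE → pop True; no jump. Stack: []
LOAD_FAST_LOAD_FAST k,k → push 3,3. Stack: [3, 3]
BINARY_OP // → 3 // 3 = 1. Stack: [1]
STORE_FAST k → k=1. Stack: []
LOAD_CONST → push 1. Stack: [1]
LOAD_FAST u → push 2. Stack: [1, 2]
BINARY_OP + → 1 + 2 = 3. Stack: [3]
STORE_FAST k → k=3. Stack: []
LOAD_FAST i → push 1. Stack: [1]
LOAD_CONST → push 1. Stack: [1, 1]
BINARY_OP + → 1 + 1 = 2. Stack: [2]
STORE_FAST i → i=2. Stack: []
LOAD_FAST i → push 2. Stack: [2]
LOAD_CONST → push 2. Stack: [2, 2]
COMPARE_OP bool(<) → 2 vs 2 = False. Stack: [False]
POP_JUMP_IF_FALSE → pop False; jump. Stack: []
LOAD_FAST k → push 3. Stack: [3]
RETURN_VALUE → return 3.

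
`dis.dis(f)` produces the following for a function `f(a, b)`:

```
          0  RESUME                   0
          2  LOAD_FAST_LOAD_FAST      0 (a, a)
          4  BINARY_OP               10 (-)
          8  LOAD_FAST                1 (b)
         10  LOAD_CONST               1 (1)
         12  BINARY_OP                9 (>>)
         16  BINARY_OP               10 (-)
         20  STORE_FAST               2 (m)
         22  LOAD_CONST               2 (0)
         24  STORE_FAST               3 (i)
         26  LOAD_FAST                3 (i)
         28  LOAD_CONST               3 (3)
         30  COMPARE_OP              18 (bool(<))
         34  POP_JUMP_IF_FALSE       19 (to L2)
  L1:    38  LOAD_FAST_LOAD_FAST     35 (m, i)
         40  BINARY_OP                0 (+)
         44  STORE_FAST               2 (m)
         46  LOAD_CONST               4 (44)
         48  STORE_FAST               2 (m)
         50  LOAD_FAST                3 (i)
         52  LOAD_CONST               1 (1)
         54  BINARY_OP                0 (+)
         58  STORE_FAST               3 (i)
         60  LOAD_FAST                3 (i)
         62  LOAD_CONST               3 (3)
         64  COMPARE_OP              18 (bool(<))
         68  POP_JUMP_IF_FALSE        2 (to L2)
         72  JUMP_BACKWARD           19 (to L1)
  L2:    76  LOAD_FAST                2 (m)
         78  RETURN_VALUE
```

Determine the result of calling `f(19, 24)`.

44

LOAD_FAST_LOAD_FAST a,a → push 19,19. Stack: [19, 19]
BINARY_OP - → 19 - 19 = 0. Stack: [0]
LOAD_FAST b → push 24. Stack: [0, 24]
LOAD_CONST → push 1. Stack: [0, 24, 1]
BINARY_OP >> → 24 >> 1 = 12. Stack: [0, 12]
BINARY_OP - → 0 - 12 = -12. Stack: [-12]
STORE_FAST m → m=-12. Stack: []
LOAD_CONST → push 0. Stack: [0]
STORE_FAST i → i=0. Stack: []
LOAD_FAST i → push 0. Stack: [0]
LOAD_CONST → push 3. Stack: [0, 3]
COMPARE_OP bool(<) → 0 vs 3 = True. Stack: [True]
POP_JUMP_IF_FALSE → pop True; no jump. Stack: []
LOAD_FAST_LOAD_FAST m,i → push -12,0. Stack: [-12, 0]
BINARY_OP + → -12 + 0 = -12. Stack: [-12]
STORE_FAST m → m=-12. Stack: []
LOAD_CONST → push 44. Stack: [44]
STORE_FAST m → m=44. Stack: []
LOAD_FAST i → push 0. Stack: [0]
LOAD_CONST → push 1. Stack: [0, 1]
BINARY_OP + → 0 + 1 = 1. Stack: [1]
STORE_FAST i → i=1. Stack: []
LOAD_FAST i → push 1. Stack: [1]
LOAD_CONST → push 3. Stack: [1, 3]
COMPARE_OP bool(<) → 1 vs 3 = True. Stack: [True]
POP_JUMP_IF_FALSE → pop True; no jump. Stack: []
LOAD_FAST_LOAD_FAST m,i → push 44,1. Stack: [44, 1]
BINARY_OP + → 44 + 1 = 45. Stack: [45]
STORE_FAST m → m=45. Stack: []
LOAD_CONST → push 44. Stack: [44]
STORE_FAST m → m=44. Stack: []
LOAD_FAST i → push 1. Stack: [1]
LOAD_CONST → push 1. Stack: [1, 1]
BINARY_OP + → 1 + 1 = 2. Stack: [2]
STORE_FAST i → i=2. Stack: []
LOAD_FAST i → push 2. Stack: [2]
LOAD_CONST → push 3. Stack: [2, 3]
COMPARE_OP bool(<) → 2 vs 3 = True. Stack: [True]
POP_JUMP_IF_FALSE → pop True; no jump. Stack: []
LOAD_FAST_LOAD_FAST m,i → push 44,2. Stack: [44, 2]
BINARY_OP + → 44 + 2 = 46. Stack: [46]
STORE_FAST m → m=46. Stack: []
LOAD_CONST → push 44. Stack: [44]
STORE_FAST m → m=44. Stack: []
LOAD_FAST i → push 2. Stack: [2]
LOAD_CONST → push 1. Stack: [2, 1]
BINARY_OP + → 2 + 1 = 3. Stack: [3]
STORE_FAST i → i=3. Stack: []
LOAD_FAST i → push 3. Stack: [3]
LOAD_CONST → push 3. Stack: [3, 3]
COMPARE_OP bool(<) → 3 vs 3 = False. Stack: [False]
POP_JUMP_IF_FALSE → pop False; jump. Stack: []
LOAD_FAST m → push 44. Stack: [44]
RETURN_VALUE → return 44.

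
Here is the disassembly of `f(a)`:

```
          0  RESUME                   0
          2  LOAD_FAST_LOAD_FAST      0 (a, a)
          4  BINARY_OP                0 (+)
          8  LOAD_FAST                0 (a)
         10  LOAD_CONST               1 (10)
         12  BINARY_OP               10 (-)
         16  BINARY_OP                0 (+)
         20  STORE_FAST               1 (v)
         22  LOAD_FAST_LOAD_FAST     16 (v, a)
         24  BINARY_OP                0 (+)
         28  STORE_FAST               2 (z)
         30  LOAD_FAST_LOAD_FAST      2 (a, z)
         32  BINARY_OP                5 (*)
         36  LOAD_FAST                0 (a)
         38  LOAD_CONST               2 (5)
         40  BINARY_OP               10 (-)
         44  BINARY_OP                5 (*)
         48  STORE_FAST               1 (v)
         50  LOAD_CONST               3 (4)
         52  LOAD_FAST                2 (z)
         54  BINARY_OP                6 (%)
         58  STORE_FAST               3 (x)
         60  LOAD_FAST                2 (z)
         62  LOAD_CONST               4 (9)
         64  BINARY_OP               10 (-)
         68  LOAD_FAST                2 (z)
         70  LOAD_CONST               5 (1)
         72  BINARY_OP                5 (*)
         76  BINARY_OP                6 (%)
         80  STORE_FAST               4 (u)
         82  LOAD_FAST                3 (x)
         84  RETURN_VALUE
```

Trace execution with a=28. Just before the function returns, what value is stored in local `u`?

LOAD_FAST_LOAD_FAST a,a → push 28,28. Stack: [28, 28]
BINARY_OP + → 28 + 28 = 56. Stack: [56]
LOAD_FAST a → push 28. Stack: [56, 28]
LOAD_CONST → push 10. Stack: [56, 28, 10]
BINARY_OP - → 28 - 10 = 18. Stack: [56, 18]
BINARY_OP + → 56 + 18 = 74. Stack: [74]
STORE_FAST v → v=74. Stack: []
LOAD_FAST_LOAD_FAST v,a → push 74,28. Stack: [74, 28]
BINARY_OP + → 74 + 28 = 102. Stack: [102]
STORE_FAST z → z=102. Stack: []
LOAD_FAST_LOAD_FAST a,z → push 28,102. Stack: [28, 102]
BINARY_OP * → 28 * 102 = 2856. Stack: [2856]
LOAD_FAST a → push 28. Stack: [2856, 28]
LOAD_CONST → push 5. Stack: [2856, 28, 5]
BINARY_OP - → 28 - 5 = 23. Stack: [2856, 23]
BINARY_OP * → 2856 * 23 = 65688. Stack: [65688]
STORE_FAST v → v=65688. Stack: []
LOAD_CONST → push 4. Stack: [4]
LOAD_FAST z → push 102. Stack: [4, 102]
BINARY_OP % → 4 % 102 = 4. Stack: [4]
STORE_FAST x → x=4. Stack: []
LOAD_FAST z → push 102. Stack: [102]
LOAD_CONST → push 9. Stack: [102, 9]
BINARY_OP - → 102 - 9 = 93. Stack: [93]
LOAD_FAST z → push 102. Stack: [93, 102]
LOAD_CONST → push 1. Stack: [93, 102, 1]
BINARY_OP * → 102 * 1 = 102. Stack: [93, 102]
BINARY_OP % → 93 % 102 = 93. Stack: [93]
STORE_FAST u → u=93. Stack: []
LOAD_FAST x → push 4. Stack: [4]
RETURN_VALUE → return 4.

93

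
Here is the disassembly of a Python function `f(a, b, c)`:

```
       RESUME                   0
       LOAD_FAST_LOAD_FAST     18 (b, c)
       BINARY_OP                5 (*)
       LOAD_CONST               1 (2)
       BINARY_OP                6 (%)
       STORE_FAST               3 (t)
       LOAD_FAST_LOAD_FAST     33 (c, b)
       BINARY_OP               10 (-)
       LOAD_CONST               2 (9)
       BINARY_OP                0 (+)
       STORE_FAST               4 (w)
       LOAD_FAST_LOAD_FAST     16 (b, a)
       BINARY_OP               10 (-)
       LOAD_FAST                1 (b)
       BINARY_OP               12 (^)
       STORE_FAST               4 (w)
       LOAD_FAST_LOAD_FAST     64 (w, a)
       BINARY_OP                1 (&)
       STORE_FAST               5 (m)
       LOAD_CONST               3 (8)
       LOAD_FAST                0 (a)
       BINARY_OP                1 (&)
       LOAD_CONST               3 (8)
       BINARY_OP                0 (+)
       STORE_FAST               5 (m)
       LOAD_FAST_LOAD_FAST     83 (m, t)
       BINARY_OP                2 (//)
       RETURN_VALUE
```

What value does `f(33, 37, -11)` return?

LOAD_FAST_LOAD_FAST b,c → push 37,-11. Stack: [37, -11]
BINARY_OP * → 37 * -11 = -407. Stack: [-407]
LOAD_CONST → push 2. Stack: [-407, 2]
BINARY_OP % → -407 % 2 = 1. Stack: [1]
STORE_FAST t → t=1. Stack: []
LOAD_FAST_LOAD_FAST c,b → push -11,37. Stack: [-11, 37]
BINARY_OP - → -11 - 37 = -48. Stack: [-48]
LOAD_CONST → push 9. Stack: [-48, 9]
BINARY_OP + → -48 + 9 = -39. Stack: [-39]
STORE_FAST w → w=-39. Stack: []
LOAD_FAST_LOAD_FAST b,a → push 37,33. Stack: [37, 33]
BINARY_OP - → 37 - 33 = 4. Stack: [4]
LOAD_FAST b → push 37. Stack: [4, 37]
BINARY_OP ^ → 4 ^ 37 = 33. Stack: [33]
STORE_FAST w → w=33. Stack: []
LOAD_FAST_LOAD_FAST w,a → push 33,33. Stack: [33, 33]
BINARY_OP & → 33 & 33 = 33. Stack: [33]
STORE_FAST m → m=33. Stack: []
LOAD_CONST → push 8. Stack: [8]
LOAD_FAST a → push 33. Stack: [8, 33]
BINARY_OP & → 8 & 33 = 0. Stack: [0]
LOAD_CONST → push 8. Stack: [0, 8]
BINARY_OP + → 0 + 8 = 8. Stack: [8]
STORE_FAST m → m=8. Stack: []
LOAD_FAST_LOAD_FAST m,t → push 8,1. Stack: [8, 1]
BINARY_OP // → 8 // 1 = 8. Stack: [8]
RETURN_VALUE → return 8.

8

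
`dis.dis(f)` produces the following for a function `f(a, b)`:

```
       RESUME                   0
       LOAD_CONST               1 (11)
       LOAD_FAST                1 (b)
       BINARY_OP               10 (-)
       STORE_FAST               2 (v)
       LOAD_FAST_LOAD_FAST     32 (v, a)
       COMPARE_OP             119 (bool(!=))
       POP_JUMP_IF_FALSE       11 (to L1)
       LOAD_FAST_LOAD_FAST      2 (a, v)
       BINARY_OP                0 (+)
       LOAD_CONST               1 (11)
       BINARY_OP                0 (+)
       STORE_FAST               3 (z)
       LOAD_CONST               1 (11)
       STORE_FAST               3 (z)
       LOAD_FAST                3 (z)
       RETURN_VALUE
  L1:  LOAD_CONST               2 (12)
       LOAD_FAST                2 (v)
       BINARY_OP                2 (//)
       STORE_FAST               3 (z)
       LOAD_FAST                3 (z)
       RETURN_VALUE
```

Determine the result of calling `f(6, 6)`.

LOAD_CONST → push 11. Stack: [11]
LOAD_FAST b → push 6. Stack: [11, 6]
BINARY_OP - → 11 - 6 = 5. Stack: [5]
STORE_FAST v → v=5. Stack: []
LOAD_FAST_LOAD_FAST v,a → push 5,6. Stack: [5, 6]
COMPARE_OP bool(!=) → 5 vs 6 = True. Stack: [True]
POP_JUMP_IF_FALSE → pop True; no jump. Stack: []
LOAD_FAST_LOAD_FAST a,v → push 6,5. Stack: [6, 5]
BINARY_OP + → 6 + 5 = 11. Stack: [11]
LOAD_CONST → push 11. Stack: [11, 11]
BINARY_OP + → 11 + 11 = 22. Stack: [22]
STORE_FAST z → z=22. Stack: []
LOAD_CONST → push 11. Stack: [11]
STORE_FAST z → z=11. Stack: []
LOAD_FAST z → push 11. Stack: [11]
RETURN_VALUE → return 11.

11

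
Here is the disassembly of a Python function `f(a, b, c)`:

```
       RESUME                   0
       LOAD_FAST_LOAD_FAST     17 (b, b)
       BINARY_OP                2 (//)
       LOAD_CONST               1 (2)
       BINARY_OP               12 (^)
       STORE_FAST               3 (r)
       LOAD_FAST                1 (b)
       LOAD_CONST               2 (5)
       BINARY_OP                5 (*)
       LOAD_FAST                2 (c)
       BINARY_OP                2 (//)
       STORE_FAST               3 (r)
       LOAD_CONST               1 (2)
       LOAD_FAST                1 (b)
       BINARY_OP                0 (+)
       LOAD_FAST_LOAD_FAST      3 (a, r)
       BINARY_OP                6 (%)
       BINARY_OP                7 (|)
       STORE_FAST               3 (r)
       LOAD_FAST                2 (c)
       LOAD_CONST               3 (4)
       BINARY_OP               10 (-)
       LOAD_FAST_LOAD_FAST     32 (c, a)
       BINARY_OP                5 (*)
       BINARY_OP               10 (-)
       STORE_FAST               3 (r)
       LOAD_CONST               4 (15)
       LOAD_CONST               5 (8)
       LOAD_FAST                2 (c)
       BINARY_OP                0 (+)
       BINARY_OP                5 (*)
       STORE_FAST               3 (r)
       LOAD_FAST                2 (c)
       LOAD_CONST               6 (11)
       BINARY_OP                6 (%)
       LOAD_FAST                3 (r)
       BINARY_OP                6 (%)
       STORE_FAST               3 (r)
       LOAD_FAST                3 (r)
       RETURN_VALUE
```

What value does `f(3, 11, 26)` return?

4

LOAD_FAST_LOAD_FAST b,b → push 11,11. Stack: [11, 11]
BINARY_OP // → 11 // 11 = 1. Stack: [1]
LOAD_CONST → push 2. Stack: [1, 2]
BINARY_OP ^ → 1 ^ 2 = 3. Stack: [3]
STORE_FAST r → r=3. Stack: []
LOAD_FAST b → push 11. Stack: [11]
LOAD_CONST → push 5. Stack: [11, 5]
BINARY_OP * → 11 * 5 = 55. Stack: [55]
LOAD_FAST c → push 26. Stack: [55, 26]
BINARY_OP // → 55 // 26 = 2. Stack: [2]
STORE_FAST r → r=2. Stack: []
LOAD_CONST → push 2. Stack: [2]
LOAD_FAST b → push 11. Stack: [2, 11]
BINARY_OP + → 2 + 11 = 13. Stack: [13]
LOAD_FAST_LOAD_FAST a,r → push 3,2. Stack: [13, 3, 2]
BINARY_OP % → 3 % 2 = 1. Stack: [13, 1]
BINARY_OP | → 13 | 1 = 13. Stack: [13]
STORE_FAST r → r=13. Stack: []
LOAD_FAST c → push 26. Stack: [26]
LOAD_CONST → push 4. Stack: [26, 4]
BINARY_OP - → 26 - 4 = 22. Stack: [22]
LOAD_FAST_LOAD_FAST c,a → push 26,3. Stack: [22, 26, 3]
BINARY_OP * → 26 * 3 = 78. Stack: [22, 78]
BINARY_OP - → 22 - 78 = -56. Stack: [-56]
STORE_FAST r → r=-56. Stack: []
LOAD_CONST → push 15. Stack: [15]
LOAD_CONST → push 8. Stack: [15, 8]
LOAD_FAST c → push 26. Stack: [15, 8, 26]
BINARY_OP + → 8 + 26 = 34. Stack: [15, 34]
BINARY_OP * → 15 * 34 = 510. Stack: [510]
STORE_FAST r → r=510. Stack: []
LOAD_FAST c → push 26. Stack: [26]
LOAD_CONST → push 11. Stack: [26, 11]
BINARY_OP % → 26 % 11 = 4. Stack: [4]
LOAD_FAST r → push 510. Stack: [4, 510]
BINARY_OP % → 4 % 510 = 4. Stack: [4]
STORE_FAST r → r=4. Stack: []
LOAD_FAST r → push 4. Stack: [4]
RETURN_VALUE → return 4.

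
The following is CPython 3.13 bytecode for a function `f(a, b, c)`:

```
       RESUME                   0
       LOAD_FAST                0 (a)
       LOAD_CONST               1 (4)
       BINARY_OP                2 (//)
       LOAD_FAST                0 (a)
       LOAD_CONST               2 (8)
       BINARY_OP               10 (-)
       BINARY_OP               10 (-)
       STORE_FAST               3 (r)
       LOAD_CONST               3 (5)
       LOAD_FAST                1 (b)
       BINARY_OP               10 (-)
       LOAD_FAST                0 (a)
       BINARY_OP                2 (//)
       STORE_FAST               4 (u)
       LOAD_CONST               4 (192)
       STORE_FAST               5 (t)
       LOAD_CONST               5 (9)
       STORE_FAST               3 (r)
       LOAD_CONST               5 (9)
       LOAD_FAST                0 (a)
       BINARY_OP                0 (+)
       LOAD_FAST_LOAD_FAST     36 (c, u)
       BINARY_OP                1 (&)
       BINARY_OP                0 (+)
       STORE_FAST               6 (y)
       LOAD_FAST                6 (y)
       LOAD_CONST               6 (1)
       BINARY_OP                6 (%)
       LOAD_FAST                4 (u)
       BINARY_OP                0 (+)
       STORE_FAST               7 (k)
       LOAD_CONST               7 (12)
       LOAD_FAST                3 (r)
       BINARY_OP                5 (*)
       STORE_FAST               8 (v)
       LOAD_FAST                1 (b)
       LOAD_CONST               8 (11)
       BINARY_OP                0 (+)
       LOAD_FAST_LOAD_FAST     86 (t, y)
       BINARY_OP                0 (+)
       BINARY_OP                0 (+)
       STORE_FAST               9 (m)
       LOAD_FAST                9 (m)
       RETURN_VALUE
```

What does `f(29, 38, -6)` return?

273

LOAD_FAST a → push 29. Stack: [29]
LOAD_CONST → push 4. Stack: [29, 4]
BINARY_OP // → 29 // 4 = 7. Stack: [7]
LOAD_FAST a → push 29. Stack: [7, 29]
LOAD_CONST → push 8. Stack: [7, 29, 8]
BINARY_OP - → 29 - 8 = 21. Stack: [7, 21]
BINARY_OP - → 7 - 21 = -14. Stack: [-14]
STORE_FAST r → r=-14. Stack: []
LOAD_CONST → push 5. Stack: [5]
LOAD_FAST b → push 38. Stack: [5, 38]
BINARY_OP - → 5 - 38 = -33. Stack: [-33]
LOAD_FAST a → push 29. Stack: [-33, 29]
BINARY_OP // → -33 // 29 = -2. Stack: [-2]
STORE_FAST u → u=-2. Stack: []
LOAD_CONST → push 192. Stack: [192]
STORE_FAST t → t=192. Stack: []
LOAD_CONST → push 9. Stack: [9]
STORE_FAST r → r=9. Stack: []
LOAD_CONST → push 9. Stack: [9]
LOAD_FAST a → push 29. Stack: [9, 29]
BINARY_OP + → 9 + 29 = 38. Stack: [38]
LOAD_FAST_LOAD_FAST c,u → push -6,-2. Stack: [38, -6, -2]
BINARY_OP & → -6 & -2 = -6. Stack: [38, -6]
BINARY_OP + → 38 + -6 = 32. Stack: [32]
STORE_FAST y → y=32. Stack: []
LOAD_FAST y → push 32. Stack: [32]
LOAD_CONST → push 1. Stack: [32, 1]
BINARY_OP % → 32 % 1 = 0. Stack: [0]
LOAD_FAST u → push -2. Stack: [0, -2]
BINARY_OP + → 0 + -2 = -2. Stack: [-2]
STORE_FAST k → k=-2. Stack: []
LOAD_CONST → push 12. Stack: [12]
LOAD_FAST r → push 9. Stack: [12, 9]
BINARY_OP * → 12 * 9 = 108. Stack: [108]
STORE_FAST v → v=108. Stack: []
LOAD_FAST b → push 38. Stack: [38]
LOAD_CONST → push 11. Stack: [38, 11]
BINARY_OP + → 38 + 11 = 49. Stack: [49]
LOAD_FAST_LOAD_FAST t,y → push 192,32. Stack: [49, 192, 32]
BINARY_OP + → 192 + 32 = 224. Stack: [49, 224]
BINARY_OP + → 49 + 224 = 273. Stack: [273]
STORE_FAST m → m=273. Stack: []
LOAD_FAST m → push 273. Stack: [273]
RETURN_VALUE → return 273.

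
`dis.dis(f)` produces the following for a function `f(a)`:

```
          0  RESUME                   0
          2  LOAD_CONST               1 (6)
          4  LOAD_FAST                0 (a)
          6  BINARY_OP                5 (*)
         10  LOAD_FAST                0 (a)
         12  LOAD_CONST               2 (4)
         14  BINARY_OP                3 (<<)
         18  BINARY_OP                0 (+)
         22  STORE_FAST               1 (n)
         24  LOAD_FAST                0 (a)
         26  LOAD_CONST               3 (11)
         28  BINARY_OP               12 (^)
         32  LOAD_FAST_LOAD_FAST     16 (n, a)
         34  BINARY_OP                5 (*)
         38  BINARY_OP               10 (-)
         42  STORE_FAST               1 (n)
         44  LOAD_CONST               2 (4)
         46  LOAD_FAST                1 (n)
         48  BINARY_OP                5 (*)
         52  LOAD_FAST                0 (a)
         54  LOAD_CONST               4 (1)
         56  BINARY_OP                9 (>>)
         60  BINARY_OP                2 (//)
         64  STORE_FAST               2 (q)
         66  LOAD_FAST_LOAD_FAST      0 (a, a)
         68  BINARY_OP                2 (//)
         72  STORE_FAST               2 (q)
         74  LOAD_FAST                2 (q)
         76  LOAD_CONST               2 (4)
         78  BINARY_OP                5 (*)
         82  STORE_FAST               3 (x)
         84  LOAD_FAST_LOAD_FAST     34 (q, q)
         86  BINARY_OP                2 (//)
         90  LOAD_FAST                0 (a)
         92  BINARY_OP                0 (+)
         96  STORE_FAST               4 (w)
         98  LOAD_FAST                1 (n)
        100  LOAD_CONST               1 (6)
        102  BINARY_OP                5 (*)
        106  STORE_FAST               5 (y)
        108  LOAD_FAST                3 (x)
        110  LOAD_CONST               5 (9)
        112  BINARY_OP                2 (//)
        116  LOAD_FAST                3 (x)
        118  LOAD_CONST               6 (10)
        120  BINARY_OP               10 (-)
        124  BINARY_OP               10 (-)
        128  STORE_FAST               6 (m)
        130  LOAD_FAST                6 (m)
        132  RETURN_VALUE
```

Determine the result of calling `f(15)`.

6

LOAD_CONST → push 6. Stack: [6]
LOAD_FAST a → push 15. Stack: [6, 15]
BINARY_OP * → 6 * 15 = 90. Stack: [90]
LOAD_FAST a → push 15. Stack: [90, 15]
LOAD_CONST → push 4. Stack: [90, 15, 4]
BINARY_OP << → 15 << 4 = 240. Stack: [90, 240]
BINARY_OP + → 90 + 240 = 330. Stack: [330]
STORE_FAST n → n=330. Stack: []
LOAD_FAST a → push 15. Stack: [15]
LOAD_CONST → push 11. Stack: [15, 11]
BINARY_OP ^ → 15 ^ 11 = 4. Stack: [4]
LOAD_FAST_LOAD_FAST n,a → push 330,15. Stack: [4, 330, 15]
BINARY_OP * → 330 * 15 = 4950. Stack: [4, 4950]
BINARY_OP - → 4 - 4950 = -4946. Stack: [-4946]
STORE_FAST n → n=-4946. Stack: []
LOAD_CONST → push 4. Stack: [4]
LOAD_FAST n → push -4946. Stack: [4, -4946]
BINARY_OP * → 4 * -4946 = -19784. Stack: [-19784]
LOAD_FAST a → push 15. Stack: [-19784, 15]
LOAD_CONST → push 1. Stack: [-19784, 15, 1]
BINARY_OP >> → 15 >> 1 = 7. Stack: [-19784, 7]
BINARY_OP // → -19784 // 7 = -2827. Stack: [-2827]
STORE_FAST q → q=-2827. Stack: []
LOAD_FAST_LOAD_FAST a,a → push 15,15. Stack: [15, 15]
BINARY_OP // → 15 // 15 = 1. Stack: [1]
STORE_FAST q → q=1. Stack: []
LOAD_FAST q → push 1. Stack: [1]
LOAD_CONST → push 4. Stack: [1, 4]
BINARY_OP * → 1 * 4 = 4. Stack: [4]
STORE_FAST x → x=4. Stack: []
LOAD_FAST_LOAD_FAST q,q → push 1,1. Stack: [1, 1]
BINARY_OP // → 1 // 1 = 1. Stack: [1]
LOAD_FAST a → push 15. Stack: [1, 15]
BINARY_OP + → 1 + 15 = 16. Stack: [16]
STORE_FAST w → w=16. Stack: []
LOAD_FAST n → push -4946. Stack: [-4946]
LOAD_CONST → push 6. Stack: [-4946, 6]
BINARY_OP * → -4946 * 6 = -29676. Stack: [-29676]
STORE_FAST y → y=-29676. Stack: []
LOAD_FAST x → push 4. Stack: [4]
LOAD_CONST → push 9. Stack: [4, 9]
BINARY_OP // → 4 // 9 = 0. Stack: [0]
LOAD_FAST x → push 4. Stack: [0, 4]
LOAD_CONST → push 10. Stack: [0, 4, 10]
BINARY_OP - → 4 - 10 = -6. Stack: [0, -6]
BINARY_OP - → 0 - -6 = 6. Stack: [6]
STORE_FAST m → m=6. Stack: []
LOAD_FAST m → push 6. Stack: [6]
RETURN_VALUE → return 6.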